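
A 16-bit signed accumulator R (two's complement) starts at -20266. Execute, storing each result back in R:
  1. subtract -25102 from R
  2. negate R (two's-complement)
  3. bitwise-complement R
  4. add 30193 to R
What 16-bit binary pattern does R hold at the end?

1000100011010100

Start: R = -20266 = 1011000011010110.
R = -20266 − (-25102) = 4836 = 0001001011100100
R = −(4836) = -4836 = 1110110100011100
R = NOT 1110110100011100 = 0001001011100011 = 4835
R = 4835 + 30193 = 35028; wraps to -30508 = 1000100011010100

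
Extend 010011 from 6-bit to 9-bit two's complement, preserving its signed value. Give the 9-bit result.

000010011

MSB of 010011 is 0; replicate it into the new high bits.
000|010011 → 000010011 (still 19).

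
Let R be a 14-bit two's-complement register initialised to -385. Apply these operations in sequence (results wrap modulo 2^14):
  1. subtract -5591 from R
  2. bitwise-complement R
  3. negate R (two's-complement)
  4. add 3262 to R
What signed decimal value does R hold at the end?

-7915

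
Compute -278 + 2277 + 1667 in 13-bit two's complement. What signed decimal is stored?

3666

-278 + 2277 = 1999 (0011111001111)
1999 + 1667 = 3666 (0111001010010)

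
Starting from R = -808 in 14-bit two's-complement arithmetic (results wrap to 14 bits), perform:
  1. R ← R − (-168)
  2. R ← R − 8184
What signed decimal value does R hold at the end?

Start: R = -808 = 11110011011000.
R = -808 − (-168) = -640 = 11110110000000
R = -640 − 8184 = -8824; wraps to 7560 = 01110110001000

7560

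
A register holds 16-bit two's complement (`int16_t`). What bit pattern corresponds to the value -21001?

1010110111110111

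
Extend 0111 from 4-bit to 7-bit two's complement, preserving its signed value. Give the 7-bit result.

0000111

MSB of 0111 is 0; replicate it into the new high bits.
000|0111 → 0000111 (still 7).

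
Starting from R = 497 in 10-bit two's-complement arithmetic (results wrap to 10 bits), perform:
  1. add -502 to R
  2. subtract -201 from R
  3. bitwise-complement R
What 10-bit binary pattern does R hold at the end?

1100111011

Start: R = 497 = 0111110001.
R = 497 + (-502) = -5 = 1111111011
R = -5 − (-201) = 196 = 0011000100
R = NOT 0011000100 = 1100111011 = -197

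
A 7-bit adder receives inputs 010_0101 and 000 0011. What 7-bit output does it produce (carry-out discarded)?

0101000

  0100101
+ 0000011
= 0101000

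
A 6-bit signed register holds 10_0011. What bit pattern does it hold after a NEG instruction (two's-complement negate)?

Invert: 011100. Add 1: 011101.

011101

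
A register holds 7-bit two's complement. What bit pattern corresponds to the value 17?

0010001

17 is non-negative, so write it directly in 7 bits: 0010001.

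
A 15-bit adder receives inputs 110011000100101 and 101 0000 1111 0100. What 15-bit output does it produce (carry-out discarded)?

  110011000100101
+ 101000011110100
= 011011100011001  (discard carry-out 1)

011011100011001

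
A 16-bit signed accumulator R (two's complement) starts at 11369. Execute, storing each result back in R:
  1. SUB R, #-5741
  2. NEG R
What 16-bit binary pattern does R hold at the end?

1011110100101010

Start: R = 11369 = 0010110001101001.
R = 11369 − (-5741) = 17110 = 0100001011010110
R = −(17110) = -17110 = 1011110100101010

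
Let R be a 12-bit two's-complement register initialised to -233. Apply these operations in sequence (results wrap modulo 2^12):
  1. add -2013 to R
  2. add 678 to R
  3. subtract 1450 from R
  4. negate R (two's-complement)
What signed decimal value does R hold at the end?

-1078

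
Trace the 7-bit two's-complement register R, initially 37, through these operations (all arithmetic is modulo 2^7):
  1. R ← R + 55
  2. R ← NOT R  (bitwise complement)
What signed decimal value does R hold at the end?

35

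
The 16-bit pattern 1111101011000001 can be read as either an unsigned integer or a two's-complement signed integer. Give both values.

Unsigned: 1111101011000001 = 64193.
Signed: MSB=1 → 64193 − 65536 = -1343.

unsigned = 64193, signed = -1343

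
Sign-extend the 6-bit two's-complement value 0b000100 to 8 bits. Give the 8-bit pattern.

00000100

MSB of 000100 is 0; replicate it into the new high bits.
00|000100 → 00000100 (still 4).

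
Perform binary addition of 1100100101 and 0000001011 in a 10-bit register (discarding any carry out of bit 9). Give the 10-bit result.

  1100100101
+ 0000001011
= 1100110000

1100110000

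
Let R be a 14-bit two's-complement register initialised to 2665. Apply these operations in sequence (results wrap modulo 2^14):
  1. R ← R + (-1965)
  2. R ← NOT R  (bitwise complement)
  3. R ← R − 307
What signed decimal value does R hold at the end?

-1008

Start: R = 2665 = 00101001101001.
R = 2665 + (-1965) = 700 = 00001010111100
R = NOT 00001010111100 = 11110101000011 = -701
R = -701 − 307 = -1008 = 11110000010000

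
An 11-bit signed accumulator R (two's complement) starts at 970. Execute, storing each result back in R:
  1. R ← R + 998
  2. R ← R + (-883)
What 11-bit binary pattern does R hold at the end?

10000111101

Start: R = 970 = 01111001010.
R = 970 + 998 = 1968; wraps to -80 = 11110110000
R = -80 + (-883) = -963 = 10000111101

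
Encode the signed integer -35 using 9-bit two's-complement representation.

|-35| = 35 = 000100011 in 9 bits.
Invert the bits: 111011100. Add 1: 111011101.

111011101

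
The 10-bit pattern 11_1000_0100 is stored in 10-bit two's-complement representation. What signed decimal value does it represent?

MSB is 1, so the value is negative.
Invert: 0001111011. Add 1: 0001111100 = 124. So the value is −124.

-124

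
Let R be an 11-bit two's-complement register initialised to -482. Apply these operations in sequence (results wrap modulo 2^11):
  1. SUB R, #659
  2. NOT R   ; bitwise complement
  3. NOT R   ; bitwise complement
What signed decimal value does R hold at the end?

907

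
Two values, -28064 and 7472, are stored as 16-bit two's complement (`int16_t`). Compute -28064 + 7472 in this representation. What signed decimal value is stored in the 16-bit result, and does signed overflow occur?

-20592; no overflow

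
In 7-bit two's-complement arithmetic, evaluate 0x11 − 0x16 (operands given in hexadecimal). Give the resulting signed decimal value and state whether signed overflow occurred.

-5; no overflow

0x11 = 0010001 = 17 (signed)
0x16 = 0010110 = 22 (signed)
Subtract via negate-and-add: invert 0010110 + 1 = 1101010 (i.e. -22).
  0010001
+ 1101010
= 1111011
Result 1111011: MSB = 1 → 123 − 128 = -5.
Addends (after negating the subtrahend) have opposite signs, so signed overflow cannot occur.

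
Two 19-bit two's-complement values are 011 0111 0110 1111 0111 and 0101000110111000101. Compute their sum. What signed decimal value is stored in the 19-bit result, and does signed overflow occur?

-129860; overflow

011 0111 0110 1111 0111 → 0110111011011110111 = 227063 (signed)
0101000110111000101 = 167365 (signed)
  0110111011011110111
+ 0101000110111000101
= 1100000010010111100
Result 1100000010010111100: MSB = 1 → 394428 − 524288 = -129860.
Both addends are non-negative but the stored result is negative: signed overflow. The true value 227063 + 167365 = 394428 lies outside [-262144, 262143].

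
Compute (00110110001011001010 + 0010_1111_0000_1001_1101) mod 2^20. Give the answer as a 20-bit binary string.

01100101001101100111

  00110110001011001010
+ 00101111000010011101
= 01100101001101100111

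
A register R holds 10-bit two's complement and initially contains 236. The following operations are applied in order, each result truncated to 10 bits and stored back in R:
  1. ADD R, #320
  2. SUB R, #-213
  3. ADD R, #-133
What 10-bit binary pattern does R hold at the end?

1001111100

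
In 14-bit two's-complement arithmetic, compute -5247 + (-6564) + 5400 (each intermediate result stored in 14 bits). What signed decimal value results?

-5247 + (-6564) = -11811 → wraps to 4573 (01000111011101)
4573 + 5400 = 9973 → wraps to -6411 (10011011110101)

-6411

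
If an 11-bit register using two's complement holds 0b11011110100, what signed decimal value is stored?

MSB is 1, so the value is negative.
Invert: 00100001011. Add 1: 00100001100 = 268. So the value is −268.

-268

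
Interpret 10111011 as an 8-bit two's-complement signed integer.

MSB is 1, so the value is negative.
Unsigned reading: 187. Subtract 2^8 = 256: 187 − 256 = -69.

-69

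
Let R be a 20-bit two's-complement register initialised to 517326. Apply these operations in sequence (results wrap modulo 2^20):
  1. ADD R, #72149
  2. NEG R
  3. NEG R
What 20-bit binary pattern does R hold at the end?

10001111111010100011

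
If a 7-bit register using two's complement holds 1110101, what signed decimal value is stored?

-11

MSB is 1, so the value is negative.
Invert: 0001010. Add 1: 0001011 = 11. So the value is −11.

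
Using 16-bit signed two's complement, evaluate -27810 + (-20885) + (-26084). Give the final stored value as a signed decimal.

-9243

-27810 + (-20885) = -48695 → wraps to 16841 (0100000111001001)
16841 + (-26084) = -9243 (1101101111100101)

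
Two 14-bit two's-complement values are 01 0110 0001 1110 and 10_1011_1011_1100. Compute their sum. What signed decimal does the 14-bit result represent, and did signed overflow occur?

474; no overflow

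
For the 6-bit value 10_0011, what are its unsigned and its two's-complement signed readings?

Unsigned: 100011 = 35.
Signed: MSB=1 → 35 − 64 = -29.

unsigned = 35, signed = -29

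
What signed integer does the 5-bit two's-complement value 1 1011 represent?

-5

MSB is 1, so the value is negative.
Invert: 00100. Add 1: 00101 = 5. So the value is −5.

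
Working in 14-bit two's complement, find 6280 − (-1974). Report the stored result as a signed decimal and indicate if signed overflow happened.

-8130; overflow

6280 → 01100010001000
-1974 → 11100001001010
Subtract via negate-and-add: invert 11100001001010 + 1 = 00011110110110 (i.e. 1974).
  01100010001000
+ 00011110110110
= 10000000111110
Result 10000000111110: MSB = 1 → 8254 − 16384 = -8130.
Both addends (after negating the subtrahend) are non-negative but the stored result is negative: signed overflow. The true value 6280 − (-1974) = 8254 lies outside [-8192, 8191].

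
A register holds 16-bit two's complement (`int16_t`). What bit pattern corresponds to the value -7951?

|-7951| = 7951 = 0001111100001111 in 16 bits.
Invert the bits: 1110000011110000. Add 1: 1110000011110001.
Check: 1110000011110001 reads as 57585 − 65536 = -7951.

1110000011110001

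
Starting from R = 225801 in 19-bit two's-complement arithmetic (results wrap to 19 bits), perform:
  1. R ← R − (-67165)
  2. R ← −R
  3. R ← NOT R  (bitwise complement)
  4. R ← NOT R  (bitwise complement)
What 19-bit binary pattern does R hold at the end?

0111000011110011010

Start: R = 225801 = 0110111001000001001.
R = 225801 − (-67165) = 292966; wraps to -231322 = 1000111100001100110
R = −(-231322) = 231322 = 0111000011110011010
R = NOT 0111000011110011010 = 1000111100001100101 = -231323
R = NOT 1000111100001100101 = 0111000011110011010 = 231322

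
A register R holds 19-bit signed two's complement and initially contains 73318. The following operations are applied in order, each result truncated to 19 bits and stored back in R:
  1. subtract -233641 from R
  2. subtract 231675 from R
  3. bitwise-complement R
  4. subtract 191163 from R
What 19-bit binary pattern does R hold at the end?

Start: R = 73318 = 0010001111001100110.
R = 73318 − (-233641) = 306959; wraps to -217329 = 1001010111100001111
R = -217329 − 231675 = -449004; wraps to 75284 = 0010010011000010100
R = NOT 0010010011000010100 = 1101101100111101011 = -75285
R = -75285 − 191163 = -266448; wraps to 257840 = 0111110111100110000

0111110111100110000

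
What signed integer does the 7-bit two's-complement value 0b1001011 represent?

MSB is 1, so the value is negative.
Invert: 0110100. Add 1: 0110101 = 53. So the value is −53.

-53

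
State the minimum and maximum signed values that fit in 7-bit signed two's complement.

min = -64, max = 63

Minimum: −2^6 = -64.
Maximum: 2^6 − 1 = 63.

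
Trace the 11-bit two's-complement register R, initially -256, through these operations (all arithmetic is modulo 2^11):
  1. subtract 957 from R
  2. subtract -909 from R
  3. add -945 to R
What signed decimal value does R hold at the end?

799

Start: R = -256 = 11100000000.
R = -256 − 957 = -1213; wraps to 835 = 01101000011
R = 835 − (-909) = 1744; wraps to -304 = 11011010000
R = -304 + (-945) = -1249; wraps to 799 = 01100011111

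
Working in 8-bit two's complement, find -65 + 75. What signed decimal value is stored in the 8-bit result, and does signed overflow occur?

10; no overflow

-65 → 10111111
75 → 01001011
  10111111
+ 01001011
= 00001010  (discard carry-out 1)
Result 00001010: MSB = 0 → value 10.
Addends have opposite signs, so signed overflow cannot occur.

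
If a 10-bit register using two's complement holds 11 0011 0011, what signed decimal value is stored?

-205

MSB is 1, so the value is negative.
Invert: 0011001100. Add 1: 0011001101 = 205. So the value is −205.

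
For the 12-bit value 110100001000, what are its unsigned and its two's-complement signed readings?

unsigned = 3336, signed = -760

Unsigned: 110100001000 = 3336.
Signed: MSB=1 → 3336 − 4096 = -760.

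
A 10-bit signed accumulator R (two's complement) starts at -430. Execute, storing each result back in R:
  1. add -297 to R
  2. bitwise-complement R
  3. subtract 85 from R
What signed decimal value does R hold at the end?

-383

Start: R = -430 = 1001010010.
R = -430 + (-297) = -727; wraps to 297 = 0100101001
R = NOT 0100101001 = 1011010110 = -298
R = -298 − 85 = -383 = 1010000001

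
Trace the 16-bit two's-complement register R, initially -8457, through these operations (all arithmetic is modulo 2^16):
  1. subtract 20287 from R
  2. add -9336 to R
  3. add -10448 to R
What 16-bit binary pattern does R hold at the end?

Start: R = -8457 = 1101111011110111.
R = -8457 − 20287 = -28744 = 1000111110111000
R = -28744 + (-9336) = -38080; wraps to 27456 = 0110101101000000
R = 27456 + (-10448) = 17008 = 0100001001110000

0100001001110000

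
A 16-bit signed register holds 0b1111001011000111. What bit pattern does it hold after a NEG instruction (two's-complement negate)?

Invert: 0000110100111000. Add 1: 0000110100111001.
Check: 1111001011000111 = -3385, 0000110100111001 = 3385.

0000110100111001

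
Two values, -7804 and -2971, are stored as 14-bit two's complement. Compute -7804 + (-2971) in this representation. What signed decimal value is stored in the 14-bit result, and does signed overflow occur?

5609; overflow

-7804 → 10000110000100
-2971 → 11010001100101
  10000110000100
+ 11010001100101
= 01010111101001  (discard carry-out 1)
Result 01010111101001: MSB = 0 → value 5609.
Both addends are negative but the stored result is non-negative: signed overflow. The true value -7804 + (-2971) = -10775 lies outside [-8192, 8191].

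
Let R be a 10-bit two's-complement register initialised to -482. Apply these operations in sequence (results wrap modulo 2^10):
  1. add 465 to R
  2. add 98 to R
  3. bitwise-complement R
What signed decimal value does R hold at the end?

-82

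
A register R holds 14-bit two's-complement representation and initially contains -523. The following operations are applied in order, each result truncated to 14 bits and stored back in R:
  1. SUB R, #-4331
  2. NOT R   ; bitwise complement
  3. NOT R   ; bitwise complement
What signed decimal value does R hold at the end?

Start: R = -523 = 11110111110101.
R = -523 − (-4331) = 3808 = 00111011100000
R = NOT 00111011100000 = 11000100011111 = -3809
R = NOT 11000100011111 = 00111011100000 = 3808

3808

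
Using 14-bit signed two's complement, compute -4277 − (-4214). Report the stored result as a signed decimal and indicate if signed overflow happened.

-63; no overflow

-4277 → 10111101001011
-4214 → 10111110001010
Subtract via negate-and-add: invert 10111110001010 + 1 = 01000001110110 (i.e. 4214).
  10111101001011
+ 01000001110110
= 11111111000001
Result 11111111000001: MSB = 1 → 16321 − 16384 = -63.
Addends (after negating the subtrahend) have opposite signs, so signed overflow cannot occur.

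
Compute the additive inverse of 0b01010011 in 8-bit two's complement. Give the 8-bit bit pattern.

Invert: 10101100. Add 1: 10101101.

10101101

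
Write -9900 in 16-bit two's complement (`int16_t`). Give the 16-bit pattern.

1101100101010100

|-9900| = 9900 = 0010011010101100 in 16 bits.
Invert the bits: 1101100101010011. Add 1: 1101100101010100.
Check: 1101100101010100 reads as 55636 − 65536 = -9900.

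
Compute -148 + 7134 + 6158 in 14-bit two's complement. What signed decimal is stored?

-148 + 7134 = 6986 (01101101001010)
6986 + 6158 = 13144 → wraps to -3240 (11001101011000)

-3240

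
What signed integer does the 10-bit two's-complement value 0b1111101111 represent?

MSB is 1, so the value is negative.
Unsigned reading: 1007. Subtract 2^10 = 1024: 1007 − 1024 = -17.

-17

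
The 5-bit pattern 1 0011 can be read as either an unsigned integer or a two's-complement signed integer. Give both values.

unsigned = 19, signed = -13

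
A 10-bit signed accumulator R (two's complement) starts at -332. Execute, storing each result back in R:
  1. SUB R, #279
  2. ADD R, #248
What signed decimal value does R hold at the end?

Start: R = -332 = 1010110100.
R = -332 − 279 = -611; wraps to 413 = 0110011101
R = 413 + 248 = 661; wraps to -363 = 1010010101

-363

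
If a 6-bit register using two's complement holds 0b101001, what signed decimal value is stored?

-23

MSB is 1, so the value is negative.
Invert: 010110. Add 1: 010111 = 23. So the value is −23.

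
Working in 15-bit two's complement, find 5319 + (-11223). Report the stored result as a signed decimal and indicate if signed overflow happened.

-5904; no overflow

5319 → 001010011000111
-11223 → 101010000101001
  001010011000111
+ 101010000101001
= 110100011110000
Result 110100011110000: MSB = 1 → 26864 − 32768 = -5904.
Addends have opposite signs, so signed overflow cannot occur.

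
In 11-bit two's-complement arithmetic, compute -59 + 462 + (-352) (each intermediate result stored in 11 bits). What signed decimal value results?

51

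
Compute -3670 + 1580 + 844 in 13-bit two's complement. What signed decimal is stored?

-1246

-3670 + 1580 = -2090 (1011111010110)
-2090 + 844 = -1246 (1101100100010)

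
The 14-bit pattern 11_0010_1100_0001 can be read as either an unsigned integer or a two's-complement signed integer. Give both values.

unsigned = 12993, signed = -3391

Unsigned: 11001011000001 = 12993.
Signed: MSB=1 → 12993 − 16384 = -3391.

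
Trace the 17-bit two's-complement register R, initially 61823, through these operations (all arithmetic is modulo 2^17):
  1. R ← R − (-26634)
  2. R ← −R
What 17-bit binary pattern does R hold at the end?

01010011001110111

Start: R = 61823 = 01111000101111111.
R = 61823 − (-26634) = 88457; wraps to -42615 = 10101100110001001
R = −(-42615) = 42615 = 01010011001110111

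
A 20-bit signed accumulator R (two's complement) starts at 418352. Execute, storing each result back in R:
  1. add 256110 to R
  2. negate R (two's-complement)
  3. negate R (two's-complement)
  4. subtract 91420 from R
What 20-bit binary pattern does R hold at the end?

10001110010110000010

Start: R = 418352 = 01100110001000110000.
R = 418352 + 256110 = 674462; wraps to -374114 = 10100100101010011110
R = −(-374114) = 374114 = 01011011010101100010
R = −(374114) = -374114 = 10100100101010011110
R = -374114 − 91420 = -465534 = 10001110010110000010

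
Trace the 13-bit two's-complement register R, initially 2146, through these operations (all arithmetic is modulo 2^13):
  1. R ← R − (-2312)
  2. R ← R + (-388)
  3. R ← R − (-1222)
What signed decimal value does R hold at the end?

-2900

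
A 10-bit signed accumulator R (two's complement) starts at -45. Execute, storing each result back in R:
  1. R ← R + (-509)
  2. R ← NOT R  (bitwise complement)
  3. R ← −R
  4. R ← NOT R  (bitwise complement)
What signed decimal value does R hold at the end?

Start: R = -45 = 1111010011.
R = -45 + (-509) = -554; wraps to 470 = 0111010110
R = NOT 0111010110 = 1000101001 = -471
R = −(-471) = 471 = 0111010111
R = NOT 0111010111 = 1000101000 = -472

-472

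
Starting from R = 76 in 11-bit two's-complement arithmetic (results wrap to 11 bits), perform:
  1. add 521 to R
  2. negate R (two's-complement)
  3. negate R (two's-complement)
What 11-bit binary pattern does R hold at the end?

01001010101

Start: R = 76 = 00001001100.
R = 76 + 521 = 597 = 01001010101
R = −(597) = -597 = 10110101011
R = −(-597) = 597 = 01001010101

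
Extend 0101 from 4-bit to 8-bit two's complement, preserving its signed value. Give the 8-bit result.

MSB of 0101 is 0; replicate it into the new high bits.
0000|0101 → 00000101 (still 5).

00000101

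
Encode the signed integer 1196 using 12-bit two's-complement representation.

1196 is non-negative, so write it directly in 12 bits: 010010101100.

010010101100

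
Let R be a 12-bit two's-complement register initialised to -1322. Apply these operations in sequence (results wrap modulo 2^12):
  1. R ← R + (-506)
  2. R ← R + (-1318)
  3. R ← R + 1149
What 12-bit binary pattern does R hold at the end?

100000110011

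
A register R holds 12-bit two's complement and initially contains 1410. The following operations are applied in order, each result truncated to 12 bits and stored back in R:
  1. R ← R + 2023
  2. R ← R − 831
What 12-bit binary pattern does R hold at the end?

101000101010

Start: R = 1410 = 010110000010.
R = 1410 + 2023 = 3433; wraps to -663 = 110101101001
R = -663 − 831 = -1494 = 101000101010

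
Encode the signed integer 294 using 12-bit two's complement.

294 is non-negative, so write it directly in 12 bits: 000100100110.

000100100110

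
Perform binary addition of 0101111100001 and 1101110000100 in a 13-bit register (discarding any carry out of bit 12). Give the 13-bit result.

  0101111100001
+ 1101110000100
= 0011101100101  (discard carry-out 1)

0011101100101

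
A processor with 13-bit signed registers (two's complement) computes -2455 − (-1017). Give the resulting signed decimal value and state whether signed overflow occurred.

-2455 → 1011001101001
-1017 → 1110000000111
Subtract via negate-and-add: invert 1110000000111 + 1 = 0001111111001 (i.e. 1017).
  1011001101001
+ 0001111111001
= 1101001100010
Result 1101001100010: MSB = 1 → 6754 − 8192 = -1438.
Addends (after negating the subtrahend) have opposite signs, so signed overflow cannot occur.

-1438; no overflow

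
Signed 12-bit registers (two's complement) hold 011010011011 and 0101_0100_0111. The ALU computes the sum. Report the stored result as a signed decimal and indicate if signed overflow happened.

-1054; overflow

011010011011 = 1691 (signed)
0101_0100_0111 → 010101000111 = 1351 (signed)
  011010011011
+ 010101000111
= 101111100010
Result 101111100010: MSB = 1 → 3042 − 4096 = -1054.
Both addends are non-negative but the stored result is negative: signed overflow. The true value 1691 + 1351 = 3042 lies outside [-2048, 2047].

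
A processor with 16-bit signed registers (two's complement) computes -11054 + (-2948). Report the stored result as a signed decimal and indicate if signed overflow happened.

-14002; no overflow

-11054 → 1101010011010010
-2948 → 1111010001111100
  1101010011010010
+ 1111010001111100
= 1100100101001110  (discard carry-out 1)
Result 1100100101001110: MSB = 1 → 51534 − 65536 = -14002.
Both addends are negative and so is the stored result: no signed overflow.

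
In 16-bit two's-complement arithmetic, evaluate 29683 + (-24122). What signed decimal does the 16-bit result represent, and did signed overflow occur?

29683 → 0111001111110011
-24122 → 1010000111000110
  0111001111110011
+ 1010000111000110
= 0001010110111001  (discard carry-out 1)
Result 0001010110111001: MSB = 0 → value 5561.
Addends have opposite signs, so signed overflow cannot occur.

5561; no overflow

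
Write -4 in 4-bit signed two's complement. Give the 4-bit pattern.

1100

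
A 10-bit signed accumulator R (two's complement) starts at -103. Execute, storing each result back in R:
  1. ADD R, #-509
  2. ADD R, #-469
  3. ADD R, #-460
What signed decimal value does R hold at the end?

Start: R = -103 = 1110011001.
R = -103 + (-509) = -612; wraps to 412 = 0110011100
R = 412 + (-469) = -57 = 1111000111
R = -57 + (-460) = -517; wraps to 507 = 0111111011

507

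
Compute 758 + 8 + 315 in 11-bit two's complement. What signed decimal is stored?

758 + 8 = 766 (01011111110)
766 + 315 = 1081 → wraps to -967 (10000111001)

-967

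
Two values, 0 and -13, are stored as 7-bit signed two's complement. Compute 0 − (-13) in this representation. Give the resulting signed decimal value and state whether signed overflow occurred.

13; no overflow

0 → 0000000
-13 → 1110011
Subtract via negate-and-add: invert 1110011 + 1 = 0001101 (i.e. 13).
  0000000
+ 0001101
= 0001101
Result 0001101: MSB = 0 → value 13.
Both addends (after negating the subtrahend) are non-negative and so is the stored result: no signed overflow.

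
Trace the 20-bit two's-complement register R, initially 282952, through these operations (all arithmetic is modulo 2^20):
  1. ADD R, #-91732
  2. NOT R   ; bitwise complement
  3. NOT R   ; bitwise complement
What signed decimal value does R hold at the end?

191220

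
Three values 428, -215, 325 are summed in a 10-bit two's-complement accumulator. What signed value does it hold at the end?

-486

428 + (-215) = 213 (0011010101)
213 + 325 = 538 → wraps to -486 (1000011010)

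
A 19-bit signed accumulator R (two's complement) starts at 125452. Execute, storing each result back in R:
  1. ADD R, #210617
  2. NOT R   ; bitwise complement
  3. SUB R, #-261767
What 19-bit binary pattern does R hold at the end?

1101101110111000001

Start: R = 125452 = 0011110101000001100.
R = 125452 + 210617 = 336069; wraps to -188219 = 1010010000011000101
R = NOT 1010010000011000101 = 0101101111100111010 = 188218
R = 188218 − (-261767) = 449985; wraps to -74303 = 1101101110111000001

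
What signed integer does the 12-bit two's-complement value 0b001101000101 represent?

MSB is 0, so the value is non-negative: 001101000101 = 837.

837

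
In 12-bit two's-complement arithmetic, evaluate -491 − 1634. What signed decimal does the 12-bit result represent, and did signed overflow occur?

1971; overflow

-491 → 111000010101
1634 → 011001100010
Subtract via negate-and-add: invert 011001100010 + 1 = 100110011110 (i.e. -1634).
  111000010101
+ 100110011110
= 011110110011  (discard carry-out 1)
Result 011110110011: MSB = 0 → value 1971.
Both addends (after negating the subtrahend) are negative but the stored result is non-negative: signed overflow. The true value -491 − 1634 = -2125 lies outside [-2048, 2047].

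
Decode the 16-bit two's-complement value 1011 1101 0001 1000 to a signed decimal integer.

MSB is 1, so the value is negative.
Unsigned reading: 48408. Subtract 2^16 = 65536: 48408 − 65536 = -17128.

-17128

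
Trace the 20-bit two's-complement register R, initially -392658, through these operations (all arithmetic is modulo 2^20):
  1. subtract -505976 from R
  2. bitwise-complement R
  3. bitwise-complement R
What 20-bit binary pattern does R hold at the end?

Start: R = -392658 = 10100000001000101110.
R = -392658 − (-505976) = 113318 = 00011011101010100110
R = NOT 00011011101010100110 = 11100100010101011001 = -113319
R = NOT 11100100010101011001 = 00011011101010100110 = 113318

00011011101010100110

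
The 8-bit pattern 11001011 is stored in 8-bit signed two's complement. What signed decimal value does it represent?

MSB is 1, so the value is negative.
Unsigned reading: 203. Subtract 2^8 = 256: 203 − 256 = -53.

-53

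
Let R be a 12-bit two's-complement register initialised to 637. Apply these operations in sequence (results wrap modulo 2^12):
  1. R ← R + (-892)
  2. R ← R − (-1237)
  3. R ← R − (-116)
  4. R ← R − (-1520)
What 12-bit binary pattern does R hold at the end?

101000111010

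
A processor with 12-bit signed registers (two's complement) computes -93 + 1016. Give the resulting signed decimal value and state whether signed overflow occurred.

923; no overflow

-93 → 111110100011
1016 → 001111111000
  111110100011
+ 001111111000
= 001110011011  (discard carry-out 1)
Result 001110011011: MSB = 0 → value 923.
Addends have opposite signs, so signed overflow cannot occur.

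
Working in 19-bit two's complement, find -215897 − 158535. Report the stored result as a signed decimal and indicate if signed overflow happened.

149856; overflow

-215897 → 1001011010010100111
158535 → 0100110101101000111
Subtract via negate-and-add: invert 0100110101101000111 + 1 = 1011001010010111001 (i.e. -158535).
  1001011010010100111
+ 1011001010010111001
= 0100100100101100000  (discard carry-out 1)
Result 0100100100101100000: MSB = 0 → value 149856.
Both addends (after negating the subtrahend) are negative but the stored result is non-negative: signed overflow. The true value -215897 − 158535 = -374432 lies outside [-262144, 262143].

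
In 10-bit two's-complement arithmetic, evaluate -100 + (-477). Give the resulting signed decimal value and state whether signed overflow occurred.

-100 → 1110011100
-477 → 1000100011
  1110011100
+ 1000100011
= 0110111111  (discard carry-out 1)
Result 0110111111: MSB = 0 → value 447.
Both addends are negative but the stored result is non-negative: signed overflow. The true value -100 + (-477) = -577 lies outside [-512, 511].

447; overflow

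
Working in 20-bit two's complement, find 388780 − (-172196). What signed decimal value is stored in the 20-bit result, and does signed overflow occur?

-487600; overflow

388780 → 01011110111010101100
-172196 → 11010101111101011100
Subtract via negate-and-add: invert 11010101111101011100 + 1 = 00101010000010100100 (i.e. 172196).
  01011110111010101100
+ 00101010000010100100
= 10001000111101010000
Result 10001000111101010000: MSB = 1 → 560976 − 1048576 = -487600.
Both addends (after negating the subtrahend) are non-negative but the stored result is negative: signed overflow. The true value 388780 − (-172196) = 560976 lies outside [-524288, 524287].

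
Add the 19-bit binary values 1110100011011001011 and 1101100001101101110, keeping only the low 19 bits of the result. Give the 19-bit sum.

  1110100011011001011
+ 1101100001101101110
= 1100000101000111001  (discard carry-out 1)

1100000101000111001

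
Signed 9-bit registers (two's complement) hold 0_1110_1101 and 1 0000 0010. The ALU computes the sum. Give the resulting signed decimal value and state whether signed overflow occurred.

-17; no overflow

0_1110_1101 → 011101101 = 237 (signed)
1 0000 0010 → 100000010 = -254 (signed)
  011101101
+ 100000010
= 111101111
Result 111101111: MSB = 1 → 495 − 512 = -17.
Addends have opposite signs, so signed overflow cannot occur.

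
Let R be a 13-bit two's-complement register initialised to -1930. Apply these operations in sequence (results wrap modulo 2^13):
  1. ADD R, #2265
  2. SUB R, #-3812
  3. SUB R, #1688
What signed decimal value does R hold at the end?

2459

Start: R = -1930 = 1100001110110.
R = -1930 + 2265 = 335 = 0000101001111
R = 335 − (-3812) = 4147; wraps to -4045 = 1000000110011
R = -4045 − 1688 = -5733; wraps to 2459 = 0100110011011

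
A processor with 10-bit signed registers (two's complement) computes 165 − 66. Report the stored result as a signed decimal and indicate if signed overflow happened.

165 → 0010100101
66 → 0001000010
Subtract via negate-and-add: invert 0001000010 + 1 = 1110111110 (i.e. -66).
  0010100101
+ 1110111110
= 0001100011  (discard carry-out 1)
Result 0001100011: MSB = 0 → value 99.
Addends (after negating the subtrahend) have opposite signs, so signed overflow cannot occur.

99; no overflow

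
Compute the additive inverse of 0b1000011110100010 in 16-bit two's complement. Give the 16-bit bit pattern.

0111100001011110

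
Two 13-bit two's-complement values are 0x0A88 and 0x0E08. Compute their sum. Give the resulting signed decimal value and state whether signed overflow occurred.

-1904; overflow

0x0A88 = 0101010001000 = 2696 (signed)
0x0E08 = 0111000001000 = 3592 (signed)
  0101010001000
+ 0111000001000
= 1100010010000
Result 1100010010000: MSB = 1 → 6288 − 8192 = -1904.
Both addends are non-negative but the stored result is negative: signed overflow. The true value 2696 + 3592 = 6288 lies outside [-4096, 4095].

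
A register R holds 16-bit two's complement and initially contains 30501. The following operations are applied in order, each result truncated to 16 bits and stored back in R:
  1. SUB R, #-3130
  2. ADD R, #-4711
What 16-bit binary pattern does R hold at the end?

0111000011111000

Start: R = 30501 = 0111011100100101.
R = 30501 − (-3130) = 33631; wraps to -31905 = 1000001101011111
R = -31905 + (-4711) = -36616; wraps to 28920 = 0111000011111000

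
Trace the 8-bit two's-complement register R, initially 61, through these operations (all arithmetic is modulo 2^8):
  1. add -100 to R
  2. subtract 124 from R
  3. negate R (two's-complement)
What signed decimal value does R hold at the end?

Start: R = 61 = 00111101.
R = 61 + (-100) = -39 = 11011001
R = -39 − 124 = -163; wraps to 93 = 01011101
R = −(93) = -93 = 10100011

-93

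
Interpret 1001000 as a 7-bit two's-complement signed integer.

-56

MSB is 1, so the value is negative.
Invert: 0110111. Add 1: 0111000 = 56. So the value is −56.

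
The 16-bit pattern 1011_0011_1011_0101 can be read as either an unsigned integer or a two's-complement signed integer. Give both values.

unsigned = 46005, signed = -19531

Unsigned: 1011001110110101 = 46005.
Signed: MSB=1 → 46005 − 65536 = -19531.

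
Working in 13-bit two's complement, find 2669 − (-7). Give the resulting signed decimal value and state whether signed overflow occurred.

2676; no overflow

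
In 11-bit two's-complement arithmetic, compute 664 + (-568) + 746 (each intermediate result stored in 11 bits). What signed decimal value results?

664 + (-568) = 96 (00001100000)
96 + 746 = 842 (01101001010)

842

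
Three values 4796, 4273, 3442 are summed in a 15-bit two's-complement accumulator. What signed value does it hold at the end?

12511

4796 + 4273 = 9069 (010001101101101)
9069 + 3442 = 12511 (011000011011111)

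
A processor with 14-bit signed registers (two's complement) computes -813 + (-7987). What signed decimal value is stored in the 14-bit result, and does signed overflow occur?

7584; overflow

-813 → 11110011010011
-7987 → 10000011001101
  11110011010011
+ 10000011001101
= 01110110100000  (discard carry-out 1)
Result 01110110100000: MSB = 0 → value 7584.
Both addends are negative but the stored result is non-negative: signed overflow. The true value -813 + (-7987) = -8800 lies outside [-8192, 8191].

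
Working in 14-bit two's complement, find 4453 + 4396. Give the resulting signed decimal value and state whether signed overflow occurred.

4453 → 01000101100101
4396 → 01000100101100
  01000101100101
+ 01000100101100
= 10001010010001
Result 10001010010001: MSB = 1 → 8849 − 16384 = -7535.
Both addends are non-negative but the stored result is negative: signed overflow. The true value 4453 + 4396 = 8849 lies outside [-8192, 8191].

-7535; overflow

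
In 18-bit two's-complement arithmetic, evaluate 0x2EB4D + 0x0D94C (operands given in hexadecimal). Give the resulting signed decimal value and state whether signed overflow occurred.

0x2EB4D = 101110101101001101 = -70835 (signed)
0x0D94C = 001101100101001100 = 55628 (signed)
  101110101101001101
+ 001101100101001100
= 111100010010011001
Result 111100010010011001: MSB = 1 → 246937 − 262144 = -15207.
Addends have opposite signs, so signed overflow cannot occur.

-15207; no overflow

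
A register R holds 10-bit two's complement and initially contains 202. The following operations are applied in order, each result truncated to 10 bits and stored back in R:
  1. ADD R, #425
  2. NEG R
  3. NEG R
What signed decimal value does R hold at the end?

-397

Start: R = 202 = 0011001010.
R = 202 + 425 = 627; wraps to -397 = 1001110011
R = −(-397) = 397 = 0110001101
R = −(397) = -397 = 1001110011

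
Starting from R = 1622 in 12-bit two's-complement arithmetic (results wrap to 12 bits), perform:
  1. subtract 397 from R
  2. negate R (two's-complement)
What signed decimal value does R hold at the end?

-1225

Start: R = 1622 = 011001010110.
R = 1622 − 397 = 1225 = 010011001001
R = −(1225) = -1225 = 101100110111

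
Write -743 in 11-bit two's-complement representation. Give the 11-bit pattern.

|-743| = 743 = 01011100111 in 11 bits.
Invert the bits: 10100011000. Add 1: 10100011001.

10100011001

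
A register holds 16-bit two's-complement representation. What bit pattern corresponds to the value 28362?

28362 is non-negative, so write it directly in 16 bits: 0110111011001010.

0110111011001010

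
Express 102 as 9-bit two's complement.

001100110

102 is non-negative, so write it directly in 9 bits: 001100110.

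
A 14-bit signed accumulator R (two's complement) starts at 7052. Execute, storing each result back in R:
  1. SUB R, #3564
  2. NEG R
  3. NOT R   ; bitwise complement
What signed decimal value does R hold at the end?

3487

Start: R = 7052 = 01101110001100.
R = 7052 − 3564 = 3488 = 00110110100000
R = −(3488) = -3488 = 11001001100000
R = NOT 11001001100000 = 00110110011111 = 3487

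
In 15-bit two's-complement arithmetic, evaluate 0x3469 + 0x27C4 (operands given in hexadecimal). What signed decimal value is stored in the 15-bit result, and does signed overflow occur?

-9171; overflow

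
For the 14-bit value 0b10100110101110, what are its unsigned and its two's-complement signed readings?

Unsigned: 10100110101110 = 10670.
Signed: MSB=1 → 10670 − 16384 = -5714.

unsigned = 10670, signed = -5714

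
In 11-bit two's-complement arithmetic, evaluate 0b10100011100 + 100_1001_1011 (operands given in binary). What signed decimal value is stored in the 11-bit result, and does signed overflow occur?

439; overflow

0b10100011100 → 10100011100 = -740 (signed)
100_1001_1011 → 10010011011 = -869 (signed)
  10100011100
+ 10010011011
= 00110110111  (discard carry-out 1)
Result 00110110111: MSB = 0 → value 439.
Both addends are negative but the stored result is non-negative: signed overflow. The true value -740 + (-869) = -1609 lies outside [-1024, 1023].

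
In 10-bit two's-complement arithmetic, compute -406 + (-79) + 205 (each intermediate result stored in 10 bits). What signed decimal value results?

-406 + (-79) = -485 (1000011011)
-485 + 205 = -280 (1011101000)

-280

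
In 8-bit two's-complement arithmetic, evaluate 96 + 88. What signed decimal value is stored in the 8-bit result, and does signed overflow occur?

-72; overflow

96 → 01100000
88 → 01011000
  01100000
+ 01011000
= 10111000
Result 10111000: MSB = 1 → 184 − 256 = -72.
Both addends are non-negative but the stored result is negative: signed overflow. The true value 96 + 88 = 184 lies outside [-128, 127].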